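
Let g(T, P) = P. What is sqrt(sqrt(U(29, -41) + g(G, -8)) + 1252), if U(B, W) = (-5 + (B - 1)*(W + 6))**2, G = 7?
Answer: sqrt(1252 + sqrt(970217)) ≈ 47.297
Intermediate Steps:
U(B, W) = (-5 + (-1 + B)*(6 + W))**2
sqrt(sqrt(U(29, -41) + g(G, -8)) + 1252) = sqrt(sqrt((-11 - 1*(-41) + 6*29 + 29*(-41))**2 - 8) + 1252) = sqrt(sqrt((-11 + 41 + 174 - 1189)**2 - 8) + 1252) = sqrt(sqrt((-985)**2 - 8) + 1252) = sqrt(sqrt(970225 - 8) + 1252) = sqrt(sqrt(970217) + 1252) = sqrt(1252 + sqrt(970217))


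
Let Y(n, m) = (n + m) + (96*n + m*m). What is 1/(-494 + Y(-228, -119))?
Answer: -1/8568 ≈ -0.00011671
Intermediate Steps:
Y(n, m) = m + m² + 97*n (Y(n, m) = (m + n) + (96*n + m²) = (m + n) + (m² + 96*n) = m + m² + 97*n)
1/(-494 + Y(-228, -119)) = 1/(-494 + (-119 + (-119)² + 97*(-228))) = 1/(-494 + (-119 + 14161 - 22116)) = 1/(-494 - 8074) = 1/(-8568) = -1/8568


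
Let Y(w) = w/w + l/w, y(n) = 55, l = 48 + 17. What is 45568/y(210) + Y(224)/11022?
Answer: 10227647909/12344640 ≈ 828.51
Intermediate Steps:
l = 65
Y(w) = 1 + 65/w (Y(w) = w/w + 65/w = 1 + 65/w)
45568/y(210) + Y(224)/11022 = 45568/55 + ((65 + 224)/224)/11022 = 45568*(1/55) + ((1/224)*289)*(1/11022) = 45568/55 + (289/224)*(1/11022) = 45568/55 + 289/2468928 = 10227647909/12344640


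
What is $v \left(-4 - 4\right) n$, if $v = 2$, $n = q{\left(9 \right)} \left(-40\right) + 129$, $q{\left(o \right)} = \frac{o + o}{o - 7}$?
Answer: $3696$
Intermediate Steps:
$q{\left(o \right)} = \frac{2 o}{-7 + o}$
$n = -231$ ($n = 2 \cdot 9 \frac{1}{-7 + 9} \left(-40\right) + 129 = 2 \cdot 9 \cdot \frac{1}{2} \left(-40\right) + 129 = 9 \left(-40\right) + 129 = -360 + 129 = -231$)
$v \left(-4 - 4\right) n = 2 \left(-4 - 4\right) \left(-231\right) = 2 \left(-8\right) \left(-231\right) = \left(-16\right) \left(-231\right) = 3696$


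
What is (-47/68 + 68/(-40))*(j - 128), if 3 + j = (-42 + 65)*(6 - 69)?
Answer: 64227/17 ≈ 3778.1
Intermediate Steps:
j = -1452 (j = -3 + (-42 + 65)*(6 - 69) = -3 + 23*(-63) = -3 - 1449 = -1452)
(-47/68 + 68/(-40))*(j - 128) = (-47/68 + 68/(-40))*(-1452 - 128) = (-47*1/68 + 68*(-1/40))*(-1580) = (-47/68 - 17/10)*(-1580) = -813/340*(-1580) = 64227/17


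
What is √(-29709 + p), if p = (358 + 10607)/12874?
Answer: I*√4923824812674/12874 ≈ 172.36*I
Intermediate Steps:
p = 10965/12874 (p = 10965*(1/12874) = 10965/12874 ≈ 0.85172)
√(-29709 + p) = √(-29709 + 10965/12874) = √(-382462701/12874) = I*√4923824812674/12874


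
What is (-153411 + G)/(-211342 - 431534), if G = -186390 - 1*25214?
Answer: 365015/642876 ≈ 0.56778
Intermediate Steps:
G = -211604 (G = -186390 - 25214 = -211604)
(-153411 + G)/(-211342 - 431534) = (-153411 - 211604)/(-211342 - 431534) = -365015/(-642876) = -365015*(-1/642876) = 365015/642876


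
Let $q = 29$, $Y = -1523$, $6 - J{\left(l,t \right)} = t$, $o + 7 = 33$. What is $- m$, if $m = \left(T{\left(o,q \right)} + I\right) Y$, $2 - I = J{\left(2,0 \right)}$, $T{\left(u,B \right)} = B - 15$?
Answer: $15230$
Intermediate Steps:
$o = 26$ ($o = -7 + 33 = 26$)
$J{\left(l,t \right)} = 6 - t$
$T{\left(u,B \right)} = -15 + B$
$I = -4$ ($I = 2 - \left(6 - 0\right) = 2 - \left(6 + 0\right) = 2 - 6 = -4$)
$m = -15230$ ($m = \left(\left(-15 + 29\right) - 4\right) \left(-1523\right) = \left(14 - 4\right) \left(-1523\right) = 10 \left(-1523\right) = -15230$)
$- m = \left(-1\right) \left(-15230\right) = 15230$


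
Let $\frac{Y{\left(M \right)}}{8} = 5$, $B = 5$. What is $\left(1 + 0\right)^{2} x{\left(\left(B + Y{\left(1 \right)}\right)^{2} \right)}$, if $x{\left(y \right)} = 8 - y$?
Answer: $-2017$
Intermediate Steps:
$Y{\left(M \right)} = 40$ ($Y{\left(M \right)} = 8 \cdot 5 = 40$)
$\left(1 + 0\right)^{2} x{\left(\left(B + Y{\left(1 \right)}\right)^{2} \right)} = \left(1 + 0\right)^{2} \left(8 - \left(5 + 40\right)^{2}\right) = 1^{2} \left(8 - 45^{2}\right) = 1 \left(8 - 2025\right) = 1 \left(-2017\right) = -2017$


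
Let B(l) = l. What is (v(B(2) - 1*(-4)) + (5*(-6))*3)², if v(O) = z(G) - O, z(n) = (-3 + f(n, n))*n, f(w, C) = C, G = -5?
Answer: 3136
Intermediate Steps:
z(n) = n*(-3 + n) (z(n) = (-3 + n)*n = n*(-3 + n))
v(O) = 40 - O (v(O) = -5*(-3 - 5) - O = -5*(-8) - O = 40 - O)
(v(B(2) - 1*(-4)) + (5*(-6))*3)² = ((40 - (2 - 1*(-4))) + (5*(-6))*3)² = ((40 - (2 + 4)) - 30*3)² = ((40 - 1*6) - 90)² = ((40 - 6) - 90)² = (34 - 90)² = (-56)² = 3136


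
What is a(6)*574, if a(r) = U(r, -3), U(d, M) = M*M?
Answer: 5166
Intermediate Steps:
U(d, M) = M²
a(r) = 9 (a(r) = (-3)² = 9)
a(6)*574 = 9*574 = 5166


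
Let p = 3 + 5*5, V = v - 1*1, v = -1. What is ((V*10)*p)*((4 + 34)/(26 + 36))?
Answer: -10640/31 ≈ -343.23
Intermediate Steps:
V = -2 (V = -1 - 1*1 = -1 - 1 = -2)
p = 28 (p = 3 + 25 = 28)
((V*10)*p)*((4 + 34)/(26 + 36)) = (-2*10*28)*((4 + 34)/(26 + 36)) = (-20*28)*(38/62) = -21280/62 = -560*19/31 = -10640/31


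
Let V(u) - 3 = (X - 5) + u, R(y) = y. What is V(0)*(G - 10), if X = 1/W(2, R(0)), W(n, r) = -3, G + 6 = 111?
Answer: -665/3 ≈ -221.67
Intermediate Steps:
G = 105 (G = -6 + 111 = 105)
X = -1/3 (X = 1/(-3) = -1/3 ≈ -0.33333)
V(u) = -7/3 + u (V(u) = 3 + ((-1/3 - 5) + u) = 3 + (-16/3 + u) = -7/3 + u)
V(0)*(G - 10) = (-7/3 + 0)*(105 - 10) = -7/3*95 = -665/3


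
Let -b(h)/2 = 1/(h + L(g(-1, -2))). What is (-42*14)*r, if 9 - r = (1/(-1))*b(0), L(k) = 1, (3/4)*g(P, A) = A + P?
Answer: -4116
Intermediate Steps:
g(P, A) = 4*A/3 + 4*P/3 (g(P, A) = 4*(A + P)/3 = 4*A/3 + 4*P/3)
b(h) = -2/(1 + h) (b(h) = -2/(h + 1) = -2/(1 + h))
r = 7 (r = 9 - 1/(-1)*(-2/(1 + 0)) = 9 - 1*(-1)*(-2/1) = 9 - (-1)*(-2*1) = 9 - (-1)*(-2) = 9 - 1*2 = 9 - 2 = 7)
(-42*14)*r = -42*14*7 = -588*7 = -4116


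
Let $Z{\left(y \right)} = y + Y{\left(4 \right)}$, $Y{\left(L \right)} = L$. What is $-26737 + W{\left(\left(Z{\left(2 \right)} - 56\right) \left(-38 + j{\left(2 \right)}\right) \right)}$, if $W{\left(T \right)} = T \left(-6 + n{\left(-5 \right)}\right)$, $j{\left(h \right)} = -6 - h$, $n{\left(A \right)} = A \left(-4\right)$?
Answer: $5463$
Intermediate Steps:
$n{\left(A \right)} = - 4 A$
$Z{\left(y \right)} = 4 + y$ ($Z{\left(y \right)} = y + 4 = 4 + y$)
$W{\left(T \right)} = 14 T$ ($W{\left(T \right)} = T \left(-6 - -20\right) = T \left(-6 + 20\right) = T 14 = 14 T$)
$-26737 + W{\left(\left(Z{\left(2 \right)} - 56\right) \left(-38 + j{\left(2 \right)}\right) \right)} = -26737 + 14 \left(\left(4 + 2\right) - 56\right) \left(-38 - 8\right) = -26737 + 14 \left(6 - 56\right) \left(-38 - 8\right) = -26737 + 14 \left(- 50 \left(-38 - 8\right)\right) = -26737 + 14 \left(\left(-50\right) \left(-46\right)\right) = -26737 + 14 \cdot 2300 = -26737 + 32200 = 5463$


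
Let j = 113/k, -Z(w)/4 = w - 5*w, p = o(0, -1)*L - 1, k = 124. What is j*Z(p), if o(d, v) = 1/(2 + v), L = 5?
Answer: 1808/31 ≈ 58.323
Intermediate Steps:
p = 4 (p = 5/(2 - 1) - 1 = 5/1 - 1 = 1*5 - 1 = 5 - 1 = 4)
Z(w) = 16*w (Z(w) = -4*(w - 5*w) = -(-16)*w = 16*w)
j = 113/124 ≈ 0.91129
j*Z(p) = 113*(16*4)/124 = (113/124)*64 = 1808/31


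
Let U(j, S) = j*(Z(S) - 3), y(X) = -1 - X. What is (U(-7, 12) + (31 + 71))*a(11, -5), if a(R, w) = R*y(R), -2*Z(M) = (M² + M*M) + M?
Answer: -154836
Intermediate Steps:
Z(M) = -M² - M/2 (Z(M) = -((M² + M*M) + M)/2 = -((M² + M²) + M)/2 = -(2*M² + M)/2 = -(M + 2*M²)/2 = -M² - M/2)
U(j, S) = j*(-3 - S*(½ + S)) (U(j, S) = j*(-S*(½ + S) - 3) = j*(-3 - S*(½ + S)))
a(R, w) = R*(-1 - R)
(U(-7, 12) + (31 + 71))*a(11, -5) = (-½*(-7)*(6 + 12*(1 + 2*12)) + (31 + 71))*(-1*11*(1 + 11)) = (-½*(-7)*(6 + 12*(1 + 24)) + 102)*(-1*11*12) = (-½*(-7)*(6 + 12*25) + 102)*(-132) = (-½*(-7)*(6 + 300) + 102)*(-132) = (-½*(-7)*306 + 102)*(-132) = (1071 + 102)*(-132) = 1173*(-132) = -154836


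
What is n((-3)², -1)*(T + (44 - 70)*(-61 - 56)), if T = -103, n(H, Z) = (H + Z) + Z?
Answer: 20573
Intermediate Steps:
n(H, Z) = H + 2*Z
n((-3)², -1)*(T + (44 - 70)*(-61 - 56)) = ((-3)² + 2*(-1))*(-103 + (44 - 70)*(-61 - 56)) = (9 - 2)*(-103 - 26*(-117)) = 7*(-103 + 3042) = 7*2939 = 20573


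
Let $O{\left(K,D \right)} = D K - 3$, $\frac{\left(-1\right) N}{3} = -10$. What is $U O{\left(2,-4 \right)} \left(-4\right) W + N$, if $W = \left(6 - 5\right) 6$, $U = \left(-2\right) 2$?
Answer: $-1026$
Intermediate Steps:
$N = 30$ ($N = \left(-3\right) \left(-10\right) = 30$)
$U = -4$
$W = 6$ ($W = 1 \cdot 6 = 6$)
$O{\left(K,D \right)} = -3 + D K$
$U O{\left(2,-4 \right)} \left(-4\right) W + N = - 4 \left(-3 - 8\right) \left(-4\right) 6 + 30 = - 4 \left(-11\right) \left(-4\right) 6 + 30 = - 4 \cdot 44 \cdot 6 + 30 = \left(-4\right) 264 + 30 = -1056 + 30 = -1026$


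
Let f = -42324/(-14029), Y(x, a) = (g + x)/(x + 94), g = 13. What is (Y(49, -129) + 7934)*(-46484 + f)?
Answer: -739867560396288/2006147 ≈ -3.6880e+8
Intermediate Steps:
Y(x, a) = (13 + x)/(94 + x) (Y(x, a) = (13 + x)/(x + 94) = (13 + x)/(94 + x))
f = 42324/14029 (f = -42324*(-1/14029) = 42324/14029 ≈ 3.0169)
(Y(49, -129) + 7934)*(-46484 + f) = ((13 + 49)/(94 + 49) + 7934)*(-46484 + 42324/14029) = (62/143 + 7934)*(-652081712/14029) = (1134624/143)*(-652081712/14029) = -739867560396288/2006147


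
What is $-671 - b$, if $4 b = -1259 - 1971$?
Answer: $\frac{273}{2} \approx 136.5$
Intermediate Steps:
$b = - \frac{1615}{2}$ ($b = \frac{-1259 - 1971}{4} = \frac{1}{4} \left(-3230\right) = - \frac{1615}{2} \approx -807.5$)
$-671 - b = -671 - - \frac{1615}{2} = -671 + \frac{1615}{2} = \frac{273}{2}$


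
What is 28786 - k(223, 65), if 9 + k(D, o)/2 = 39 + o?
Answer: 28596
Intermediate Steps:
k(D, o) = 60 + 2*o (k(D, o) = -18 + 2*(39 + o) = -18 + (78 + 2*o) = 60 + 2*o)
28786 - k(223, 65) = 28786 - (60 + 2*65) = 28786 - (60 + 130) = 28786 - 1*190 = 28786 - 190 = 28596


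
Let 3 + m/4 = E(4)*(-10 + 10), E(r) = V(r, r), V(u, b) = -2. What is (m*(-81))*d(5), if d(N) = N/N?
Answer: 972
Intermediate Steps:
E(r) = -2
d(N) = 1
m = -12 (m = -12 + 4*(-2*(-10 + 10)) = -12 + 4*(-2*0) = -12 + 4*0 = -12 + 0 = -12)
(m*(-81))*d(5) = -12*(-81)*1 = 972*1 = 972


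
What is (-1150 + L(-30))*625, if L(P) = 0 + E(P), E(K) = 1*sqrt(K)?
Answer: -718750 + 625*I*sqrt(30) ≈ -7.1875e+5 + 3423.3*I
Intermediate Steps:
E(K) = sqrt(K)
L(P) = sqrt(P) (L(P) = 0 + sqrt(P) = sqrt(P))
(-1150 + L(-30))*625 = (-1150 + sqrt(-30))*625 = (-1150 + I*sqrt(30))*625 = -718750 + 625*I*sqrt(30)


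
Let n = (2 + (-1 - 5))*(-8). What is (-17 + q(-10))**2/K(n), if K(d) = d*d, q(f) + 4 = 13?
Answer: 1/16 ≈ 0.062500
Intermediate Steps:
q(f) = 9 (q(f) = -4 + 13 = 9)
n = 32 (n = (2 - 6)*(-8) = -4*(-8) = 32)
K(d) = d**2
(-17 + q(-10))**2/K(n) = (-17 + 9)**2/(32**2) = (-8)**2/1024 = 64*(1/1024) = 1/16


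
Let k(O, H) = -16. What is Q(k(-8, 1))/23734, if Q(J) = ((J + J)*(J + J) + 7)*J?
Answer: -8248/11867 ≈ -0.69504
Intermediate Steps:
Q(J) = J*(7 + 4*J**2) (Q(J) = ((2*J)*(2*J) + 7)*J = (4*J**2 + 7)*J = (7 + 4*J**2)*J = J*(7 + 4*J**2))
Q(k(-8, 1))/23734 = -16*(7 + 4*(-16)**2)/23734 = -16*(7 + 4*256)*(1/23734) = -16*(7 + 1024)*(1/23734) = -16*1031*(1/23734) = -16496*1/23734 = -8248/11867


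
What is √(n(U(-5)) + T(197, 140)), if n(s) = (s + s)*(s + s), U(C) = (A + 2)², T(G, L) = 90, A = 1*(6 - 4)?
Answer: √1114 ≈ 33.377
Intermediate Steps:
A = 2 (A = 1*2 = 2)
U(C) = 16 (U(C) = (2 + 2)² = 4² = 16)
n(s) = 4*s² (n(s) = (2*s)*(2*s) = 4*s²)
√(n(U(-5)) + T(197, 140)) = √(4*16² + 90) = √(4*256 + 90) = √(1024 + 90) = √1114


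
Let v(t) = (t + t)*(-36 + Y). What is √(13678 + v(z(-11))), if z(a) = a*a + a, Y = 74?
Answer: √22038 ≈ 148.45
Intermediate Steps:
z(a) = a + a² (z(a) = a² + a = a + a²)
v(t) = 76*t (v(t) = (t + t)*(-36 + 74) = (2*t)*38 = 76*t)
√(13678 + v(z(-11))) = √(13678 + 76*(-11*(1 - 11))) = √(13678 + 76*(-11*(-10))) = √(13678 + 76*110) = √(13678 + 8360) = √22038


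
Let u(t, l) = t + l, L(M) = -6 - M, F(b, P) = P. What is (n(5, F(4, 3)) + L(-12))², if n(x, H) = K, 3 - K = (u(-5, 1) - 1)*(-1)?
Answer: 16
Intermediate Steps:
u(t, l) = l + t
K = -2 (K = 3 - ((1 - 5) - 1)*(-1) = 3 - (-4 - 1)*(-1) = 3 - (-5)*(-1) = 3 - 1*5 = 3 - 5 = -2)
n(x, H) = -2
(n(5, F(4, 3)) + L(-12))² = (-2 + (-6 - 1*(-12)))² = (-2 + (-6 + 12))² = (-2 + 6)² = 4² = 16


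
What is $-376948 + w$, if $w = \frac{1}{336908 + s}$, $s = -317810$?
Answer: $- \frac{7198952903}{19098} \approx -3.7695 \cdot 10^{5}$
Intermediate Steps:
$w = \frac{1}{19098}$ ($w = \frac{1}{336908 - 317810} = \frac{1}{19098} \approx 5.2362 \cdot 10^{-5}$)
$-376948 + w = -376948 + \frac{1}{19098} = - \frac{7198952903}{19098}$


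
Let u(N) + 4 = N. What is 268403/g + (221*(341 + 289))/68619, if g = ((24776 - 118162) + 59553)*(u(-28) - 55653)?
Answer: 87442143159869/43092517108165 ≈ 2.0292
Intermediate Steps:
u(N) = -4 + N
g = 1883990605 (g = ((24776 - 118162) + 59553)*((-4 - 28) - 55653) = (-93386 + 59553)*(-32 - 55653) = -33833*(-55685) = 1883990605)
268403/g + (221*(341 + 289))/68619 = 268403/1883990605 + (221*(341 + 289))/68619 = 268403*(1/1883990605) + (221*630)*(1/68619) = 268403/1883990605 + 139230*(1/68619) = 268403/1883990605 + 46410/22873 = 87442143159869/43092517108165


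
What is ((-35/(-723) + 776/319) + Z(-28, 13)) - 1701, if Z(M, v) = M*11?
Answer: -462777520/230637 ≈ -2006.5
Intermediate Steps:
Z(M, v) = 11*M
((-35/(-723) + 776/319) + Z(-28, 13)) - 1701 = ((-35/(-723) + 776/319) + 11*(-28)) - 1701 = ((-35*(-1/723) + 776*(1/319)) - 308) - 1701 = ((35/723 + 776/319) - 308) - 1701 = (572213/230637 - 308) - 1701 = -70463983/230637 - 1701 = -462777520/230637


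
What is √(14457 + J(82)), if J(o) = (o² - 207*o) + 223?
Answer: √4430 ≈ 66.558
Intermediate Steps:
J(o) = 223 + o² - 207*o
√(14457 + J(82)) = √(14457 + (223 + 82² - 207*82)) = √(14457 + (223 + 6724 - 16974)) = √(14457 - 10027) = √4430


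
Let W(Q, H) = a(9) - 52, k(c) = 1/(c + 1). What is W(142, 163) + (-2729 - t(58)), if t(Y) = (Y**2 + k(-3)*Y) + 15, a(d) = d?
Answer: -6122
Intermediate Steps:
k(c) = 1/(1 + c)
W(Q, H) = -43 (W(Q, H) = 9 - 52 = -43)
t(Y) = 15 + Y**2 - Y/2 (t(Y) = (Y**2 + Y/(1 - 3)) + 15 = (Y**2 + Y/(-2)) + 15 = (Y**2 - Y/2) + 15 = 15 + Y**2 - Y/2)
W(142, 163) + (-2729 - t(58)) = -43 + (-2729 - (15 + 58**2 - 1/2*58)) = -43 + (-2729 - (15 + 3364 - 29)) = -43 + (-2729 - 1*3350) = -43 + (-2729 - 3350) = -43 - 6079 = -6122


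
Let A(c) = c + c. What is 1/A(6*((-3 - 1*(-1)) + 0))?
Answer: -1/24 ≈ -0.041667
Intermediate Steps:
A(c) = 2*c
1/A(6*((-3 - 1*(-1)) + 0)) = 1/(2*(6*((-3 - 1*(-1)) + 0))) = 1/(2*(6*((-3 + 1) + 0))) = 1/(2*(6*(-2 + 0))) = 1/(2*(6*(-2))) = 1/(2*(-12)) = 1/(-24) = -1/24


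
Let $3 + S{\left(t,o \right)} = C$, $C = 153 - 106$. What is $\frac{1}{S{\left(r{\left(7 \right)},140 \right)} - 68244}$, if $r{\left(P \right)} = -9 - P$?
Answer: $- \frac{1}{68200} \approx -1.4663 \cdot 10^{-5}$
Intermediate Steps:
$C = 47$ ($C = 153 - 106 = 47$)
$S{\left(t,o \right)} = 44$ ($S{\left(t,o \right)} = -3 + 47 = 44$)
$\frac{1}{S{\left(r{\left(7 \right)},140 \right)} - 68244} = \frac{1}{44 - 68244} = \frac{1}{-68200} = - \frac{1}{68200}$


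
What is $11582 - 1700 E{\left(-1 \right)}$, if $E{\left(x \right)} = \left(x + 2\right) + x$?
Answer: $11582$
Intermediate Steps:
$E{\left(x \right)} = 2 + 2 x$ ($E{\left(x \right)} = \left(2 + x\right) + x = 2 + 2 x$)
$11582 - 1700 E{\left(-1 \right)} = 11582 - 1700 \left(2 + 2 \left(-1\right)\right) = 11582 - 1700 \left(2 - 2\right) = 11582 - 0 = 11582 + 0 = 11582$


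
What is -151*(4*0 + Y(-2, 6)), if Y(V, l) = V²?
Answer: -604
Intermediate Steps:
-151*(4*0 + Y(-2, 6)) = -151*(4*0 + (-2)²) = -151*(0 + 4) = -151*4 = -604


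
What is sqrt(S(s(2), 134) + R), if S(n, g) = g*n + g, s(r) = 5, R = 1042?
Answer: sqrt(1846) ≈ 42.965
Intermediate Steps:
S(n, g) = g + g*n
sqrt(S(s(2), 134) + R) = sqrt(134*(1 + 5) + 1042) = sqrt(134*6 + 1042) = sqrt(804 + 1042) = sqrt(1846)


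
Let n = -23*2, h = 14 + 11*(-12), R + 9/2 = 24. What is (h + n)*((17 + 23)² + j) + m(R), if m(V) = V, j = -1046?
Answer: -181673/2 ≈ -90837.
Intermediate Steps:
R = 39/2 (R = -9/2 + 24 = 39/2 ≈ 19.500)
h = -118 (h = 14 - 132 = -118)
n = -46
(h + n)*((17 + 23)² + j) + m(R) = (-118 - 46)*((17 + 23)² - 1046) + 39/2 = -164*(40² - 1046) + 39/2 = -164*(1600 - 1046) + 39/2 = -164*554 + 39/2 = -90856 + 39/2 = -181673/2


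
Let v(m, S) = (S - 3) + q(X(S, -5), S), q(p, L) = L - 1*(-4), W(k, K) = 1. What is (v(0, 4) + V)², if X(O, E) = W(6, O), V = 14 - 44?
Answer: 441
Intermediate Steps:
V = -30
X(O, E) = 1
q(p, L) = 4 + L (q(p, L) = L + 4 = 4 + L)
v(m, S) = 1 + 2*S (v(m, S) = (S - 3) + (4 + S) = (-3 + S) + (4 + S) = 1 + 2*S)
(v(0, 4) + V)² = ((1 + 2*4) - 30)² = ((1 + 8) - 30)² = (9 - 30)² = (-21)² = 441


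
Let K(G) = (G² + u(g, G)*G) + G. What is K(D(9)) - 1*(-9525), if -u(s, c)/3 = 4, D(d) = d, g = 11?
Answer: 9507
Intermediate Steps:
u(s, c) = -12 (u(s, c) = -3*4 = -12)
K(G) = G² - 11*G (K(G) = (G² - 12*G) + G = G² - 11*G)
K(D(9)) - 1*(-9525) = 9*(-11 + 9) - 1*(-9525) = 9*(-2) + 9525 = -18 + 9525 = 9507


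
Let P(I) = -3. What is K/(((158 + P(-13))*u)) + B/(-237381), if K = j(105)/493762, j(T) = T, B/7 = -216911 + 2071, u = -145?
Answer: 3337801785552199/526857679362390 ≈ 6.3353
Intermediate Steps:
B = -1503880 (B = 7*(-216911 + 2071) = 7*(-214840) = -1503880)
K = 105/493762 ≈ 0.00021265
K/(((158 + P(-13))*u)) + B/(-237381) = 105/(493762*(((158 - 3)*(-145)))) - 1503880/(-237381) = 105/(493762*((155*(-145)))) - 1503880*(-1/237381) = (105/493762)/(-22475) + 1503880/237381 = (105/493762)*(-1/22475) + 1503880/237381 = -21/2219460190 + 1503880/237381 = 3337801785552199/526857679362390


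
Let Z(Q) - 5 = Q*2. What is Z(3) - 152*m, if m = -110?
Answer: 16731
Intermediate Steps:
Z(Q) = 5 + 2*Q (Z(Q) = 5 + Q*2 = 5 + 2*Q)
Z(3) - 152*m = (5 + 2*3) - 152*(-110) = (5 + 6) + 16720 = 11 + 16720 = 16731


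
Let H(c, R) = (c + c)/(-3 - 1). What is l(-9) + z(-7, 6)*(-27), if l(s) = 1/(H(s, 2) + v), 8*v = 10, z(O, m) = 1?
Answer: -617/23 ≈ -26.826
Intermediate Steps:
H(c, R) = -c/2 (H(c, R) = (2*c)/(-4) = (2*c)*(-1/4) = -c/2)
v = 5/4 (v = (1/8)*10 = 5/4 ≈ 1.2500)
l(s) = 1/(5/4 - s/2) (l(s) = 1/(-s/2 + 5/4) = 1/(5/4 - s/2))
l(-9) + z(-7, 6)*(-27) = -4/(-5 + 2*(-9)) + 1*(-27) = -4/(-5 - 18) - 27 = -4/(-23) - 27 = -4*(-1/23) - 27 = 4/23 - 27 = -617/23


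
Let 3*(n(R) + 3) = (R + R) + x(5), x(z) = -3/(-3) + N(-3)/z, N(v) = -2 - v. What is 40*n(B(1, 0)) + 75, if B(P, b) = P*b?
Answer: -29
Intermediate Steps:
x(z) = 1 + 1/z (x(z) = -3/(-3) + (-2 - 1*(-3))/z = -3*(-⅓) + (-2 + 3)/z = 1 + 1/z)
n(R) = -13/5 + 2*R/3 (n(R) = -3 + ((R + R) + (1 + 5)/5)/3 = -3 + (2*R + (⅕)*6)/3 = -3 + (2*R + 6/5)/3 = -3 + (6/5 + 2*R)/3 = -3 + (⅖ + 2*R/3) = -13/5 + 2*R/3)
40*n(B(1, 0)) + 75 = 40*(-13/5 + 2*(1*0)/3) + 75 = 40*(-13/5 + (⅔)*0) + 75 = 40*(-13/5 + 0) + 75 = 40*(-13/5) + 75 = -104 + 75 = -29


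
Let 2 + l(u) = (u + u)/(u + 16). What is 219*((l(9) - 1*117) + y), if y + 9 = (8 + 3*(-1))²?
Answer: -559983/25 ≈ -22399.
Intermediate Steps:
l(u) = -2 + 2*u/(16 + u) (l(u) = -2 + (u + u)/(u + 16) = -2 + (2*u)/(16 + u) = -2 + 2*u/(16 + u))
y = 16 (y = -9 + (8 + 3*(-1))² = -9 + (8 - 3)² = -9 + 5² = -9 + 25 = 16)
219*((l(9) - 1*117) + y) = 219*((-32/(16 + 9) - 1*117) + 16) = 219*((-32/25 - 117) + 16) = 219*(-2957/25 + 16) = 219*(-2557/25) = -559983/25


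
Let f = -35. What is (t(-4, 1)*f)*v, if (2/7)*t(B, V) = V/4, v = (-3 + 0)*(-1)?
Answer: -735/8 ≈ -91.875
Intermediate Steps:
v = 3 (v = -3*(-1) = 3)
t(B, V) = 7*V/8 (t(B, V) = 7*(V/4)/2 = 7*V/8)
(t(-4, 1)*f)*v = (((7/8)*1)*(-35))*3 = ((7/8)*(-35))*3 = -245/8*3 = -735/8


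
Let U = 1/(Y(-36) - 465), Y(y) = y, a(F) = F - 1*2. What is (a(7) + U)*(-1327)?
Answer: -3322808/501 ≈ -6632.4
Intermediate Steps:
a(F) = -2 + F (a(F) = F - 2 = -2 + F)
U = -1/501 (U = 1/(-36 - 465) = 1/(-501) = -1/501 ≈ -0.0019960)
(a(7) + U)*(-1327) = ((-2 + 7) - 1/501)*(-1327) = (5 - 1/501)*(-1327) = (2504/501)*(-1327) = -3322808/501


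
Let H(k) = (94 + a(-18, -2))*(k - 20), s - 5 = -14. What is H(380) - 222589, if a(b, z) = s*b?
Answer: -130429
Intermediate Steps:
s = -9 (s = 5 - 14 = -9)
a(b, z) = -9*b
H(k) = -5120 + 256*k (H(k) = (94 - 9*(-18))*(k - 20) = (94 + 162)*(-20 + k) = 256*(-20 + k) = -5120 + 256*k)
H(380) - 222589 = (-5120 + 256*380) - 222589 = (-5120 + 97280) - 222589 = 92160 - 222589 = -130429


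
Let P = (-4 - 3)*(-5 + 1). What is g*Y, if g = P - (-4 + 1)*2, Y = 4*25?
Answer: 3400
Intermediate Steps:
P = 28 (P = -7*(-4) = 28)
Y = 100
g = 34 (g = 28 - (-4 + 1)*2 = 28 - (-3)*2 = 28 - 1*(-6) = 28 + 6 = 34)
g*Y = 34*100 = 3400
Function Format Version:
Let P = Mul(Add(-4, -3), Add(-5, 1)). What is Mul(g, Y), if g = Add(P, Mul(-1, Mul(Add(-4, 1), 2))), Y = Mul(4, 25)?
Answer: 3400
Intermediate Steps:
P = 28 (P = Mul(-7, -4) = 28)
Y = 100
g = 34 (g = Add(28, Mul(-1, Mul(Add(-4, 1), 2))) = Add(28, Mul(-1, Mul(-3, 2))) = Add(28, Mul(-1, -6)) = Add(28, 6) = 34)
Mul(g, Y) = Mul(34, 100) = 3400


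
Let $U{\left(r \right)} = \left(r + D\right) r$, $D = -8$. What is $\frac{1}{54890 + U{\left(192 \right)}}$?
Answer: $\frac{1}{90218} \approx 1.1084 \cdot 10^{-5}$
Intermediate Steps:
$U{\left(r \right)} = r \left(-8 + r\right)$ ($U{\left(r \right)} = \left(r - 8\right) r = \left(-8 + r\right) r = r \left(-8 + r\right)$)
$\frac{1}{54890 + U{\left(192 \right)}} = \frac{1}{54890 + 192 \left(-8 + 192\right)} = \frac{1}{54890 + 192 \cdot 184} = \frac{1}{54890 + 35328} = \frac{1}{90218}$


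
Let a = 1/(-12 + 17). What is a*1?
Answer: ⅕ ≈ 0.20000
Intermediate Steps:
a = ⅕ (a = 1/5 = ⅕ ≈ 0.20000)
a*1 = (⅕)*1 = ⅕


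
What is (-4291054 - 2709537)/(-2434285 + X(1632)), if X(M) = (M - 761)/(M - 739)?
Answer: 6251527763/2173815634 ≈ 2.8758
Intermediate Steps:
X(M) = (-761 + M)/(-739 + M)
(-4291054 - 2709537)/(-2434285 + X(1632)) = (-4291054 - 2709537)/(-2434285 + (-761 + 1632)/(-739 + 1632)) = -7000591/(-2434285 + 871/893) = -7000591/(-2173815634/893) = -7000591*(-893/2173815634) = 6251527763/2173815634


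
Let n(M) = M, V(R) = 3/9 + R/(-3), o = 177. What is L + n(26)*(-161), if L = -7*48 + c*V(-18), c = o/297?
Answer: -1341913/297 ≈ -4518.2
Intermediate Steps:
V(R) = ⅓ - R/3 (V(R) = 3*(⅑) + R*(-⅓) = ⅓ - R/3)
c = 59/99 (c = 177/297 = 177*(1/297) = 59/99 ≈ 0.59596)
L = -98671/297 (L = -7*48 + 59*(⅓ - ⅓*(-18))/99 = -336 + 59*(⅓ + 6)/99 = -336 + (59/99)*(19/3) = -336 + 1121/297 = -98671/297 ≈ -332.23)
L + n(26)*(-161) = -98671/297 + 26*(-161) = -98671/297 - 4186 = -1341913/297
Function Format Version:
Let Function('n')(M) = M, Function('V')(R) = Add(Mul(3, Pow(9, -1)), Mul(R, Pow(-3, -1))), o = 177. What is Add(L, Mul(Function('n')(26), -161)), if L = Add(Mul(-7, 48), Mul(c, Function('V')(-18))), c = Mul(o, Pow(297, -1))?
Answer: Rational(-1341913, 297) ≈ -4518.2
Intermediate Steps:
Function('V')(R) = Add(Rational(1, 3), Mul(Rational(-1, 3), R)) (Function('V')(R) = Add(Mul(3, Rational(1, 9)), Mul(R, Rational(-1, 3))) = Add(Rational(1, 3), Mul(Rational(-1, 3), R)))
c = Rational(59, 99) (c = Mul(177, Pow(297, -1)) = Mul(177, Rational(1, 297)) = Rational(59, 99) ≈ 0.59596)
L = Rational(-98671, 297) (L = Add(Mul(-7, 48), Mul(Rational(59, 99), Add(Rational(1, 3), Mul(Rational(-1, 3), -18)))) = Add(-336, Mul(Rational(59, 99), Add(Rational(1, 3), 6))) = Add(-336, Mul(Rational(59, 99), Rational(19, 3))) = Add(-336, Rational(1121, 297)) = Rational(-98671, 297) ≈ -332.23)
Add(L, Mul(Function('n')(26), -161)) = Add(Rational(-98671, 297), Mul(26, -161)) = Add(Rational(-98671, 297), -4186) = Rational(-1341913, 297)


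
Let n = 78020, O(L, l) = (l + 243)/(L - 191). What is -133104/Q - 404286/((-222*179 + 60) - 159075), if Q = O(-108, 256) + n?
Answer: 168998112142/515156314577 ≈ 0.32805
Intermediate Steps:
O(L, l) = (243 + l)/(-191 + L)
Q = 23327481/299 (Q = (243 + 256)/(-191 - 108) + 78020 = 499/(-299) + 78020 = -1/299*499 + 78020 = -499/299 + 78020 = 23327481/299 ≈ 78018.)
-133104/Q - 404286/((-222*179 + 60) - 159075) = -133104/23327481/299 - 404286/((-222*179 + 60) - 159075) = -133104*299/23327481 - 404286/((-39738 + 60) - 159075) = -13266032/7775827 - 404286/(-39678 - 159075) = -13266032/7775827 - 404286/(-198753) = -13266032/7775827 - 404286*(-1/198753) = -13266032/7775827 + 134762/66251 = 168998112142/515156314577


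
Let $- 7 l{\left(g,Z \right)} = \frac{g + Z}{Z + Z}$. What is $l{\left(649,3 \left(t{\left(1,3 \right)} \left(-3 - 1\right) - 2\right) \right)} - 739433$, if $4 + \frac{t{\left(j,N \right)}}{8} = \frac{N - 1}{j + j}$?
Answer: $- \frac{417040345}{564} \approx -7.3943 \cdot 10^{5}$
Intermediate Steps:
$t{\left(j,N \right)} = -32 + \frac{4 \left(-1 + N\right)}{j}$ ($t{\left(j,N \right)} = -32 + 8 \frac{N - 1}{j + j} = -32 + 8 \frac{-1 + N}{2 j} = -32 + \frac{4 \left(-1 + N\right)}{j}$)
$l{\left(g,Z \right)} = - \frac{Z + g}{14 Z}$ ($l{\left(g,Z \right)} = - \frac{\left(g + Z\right) \frac{1}{Z + Z}}{7} = - \frac{\left(Z + g\right) \frac{1}{2 Z}}{7} = - \frac{\frac{1}{2} \frac{1}{Z} \left(Z + g\right)}{7} = - \frac{Z + g}{14 Z}$)
$l{\left(649,3 \left(t{\left(1,3 \right)} \left(-3 - 1\right) - 2\right) \right)} - 739433 = \frac{- 3 \left(\frac{4 \left(-1 + 3 - 8\right)}{1} \left(-3 - 1\right) - 2\right) - 649}{14 \cdot 3 \left(\frac{4 \left(-1 + 3 - 8\right)}{1} \left(-3 - 1\right) - 2\right)} - 739433 = \frac{- 3 \left(4 \cdot 1 \left(-1 + 3 - 8\right) \left(-4\right) - 2\right) - 649}{14 \cdot 3 \left(4 \cdot 1 \left(-1 + 3 - 8\right) \left(-4\right) - 2\right)} - 739433 = \frac{- 3 \left(4 \cdot 1 \left(-6\right) \left(-4\right) - 2\right) - 649}{14 \cdot 3 \left(4 \cdot 1 \left(-6\right) \left(-4\right) - 2\right)} - 739433 = \frac{- 3 \left(\left(-24\right) \left(-4\right) - 2\right) - 649}{14 \cdot 3 \left(\left(-24\right) \left(-4\right) - 2\right)} - 739433 = \frac{- 3 \left(96 - 2\right) - 649}{14 \cdot 3 \left(96 - 2\right)} - 739433 = \frac{- 3 \cdot 94 - 649}{14 \cdot 3 \cdot 94} - 739433 = \frac{\left(-1\right) 282 - 649}{14 \cdot 282} - 739433 = \frac{1}{14} \cdot \frac{1}{282} \left(-282 - 649\right) - 739433 = \frac{1}{14} \cdot \frac{1}{282} \left(-931\right) - 739433 = - \frac{133}{564} - 739433 = - \frac{417040345}{564}$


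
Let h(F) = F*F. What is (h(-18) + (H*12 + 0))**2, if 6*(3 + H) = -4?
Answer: 78400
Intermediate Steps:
h(F) = F**2
H = -11/3 (H = -3 + (1/6)*(-4) = -3 - 2/3 = -11/3 ≈ -3.6667)
(h(-18) + (H*12 + 0))**2 = ((-18)**2 + (-11/3*12 + 0))**2 = (324 + (-44 + 0))**2 = (324 - 44)**2 = 280**2 = 78400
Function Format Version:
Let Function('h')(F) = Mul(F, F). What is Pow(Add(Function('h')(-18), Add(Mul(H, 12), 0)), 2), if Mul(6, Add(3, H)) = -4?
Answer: 78400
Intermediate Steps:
Function('h')(F) = Pow(F, 2)
H = Rational(-11, 3) (H = Add(-3, Mul(Rational(1, 6), -4)) = Add(-3, Rational(-2, 3)) = Rational(-11, 3) ≈ -3.6667)
Pow(Add(Function('h')(-18), Add(Mul(H, 12), 0)), 2) = Pow(Add(Pow(-18, 2), Add(Mul(Rational(-11, 3), 12), 0)), 2) = Pow(Add(324, Add(-44, 0)), 2) = Pow(Add(324, -44), 2) = Pow(280, 2) = 78400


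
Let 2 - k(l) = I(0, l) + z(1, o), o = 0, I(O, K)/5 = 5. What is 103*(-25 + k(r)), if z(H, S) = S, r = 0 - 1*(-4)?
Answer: -4944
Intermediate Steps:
I(O, K) = 25 (I(O, K) = 5*5 = 25)
r = 4 (r = 0 + 4 = 4)
k(l) = -23 (k(l) = 2 - (25 + 0) = 2 - 1*25 = 2 - 25 = -23)
103*(-25 + k(r)) = 103*(-25 - 23) = 103*(-48) = -4944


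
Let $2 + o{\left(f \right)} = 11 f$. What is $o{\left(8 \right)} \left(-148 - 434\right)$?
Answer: $-50052$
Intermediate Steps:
$o{\left(f \right)} = -2 + 11 f$
$o{\left(8 \right)} \left(-148 - 434\right) = \left(-2 + 11 \cdot 8\right) \left(-148 - 434\right) = \left(-2 + 88\right) \left(-582\right) = 86 \left(-582\right) = -50052$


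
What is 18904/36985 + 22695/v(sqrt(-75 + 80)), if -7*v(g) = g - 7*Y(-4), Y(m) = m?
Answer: -164502690484/28811315 + 158865*sqrt(5)/779 ≈ -5253.6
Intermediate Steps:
v(g) = -4 - g/7 (v(g) = -(g - 7*(-4))/7 = -(g + 28)/7 = -(28 + g)/7 = -4 - g/7)
18904/36985 + 22695/v(sqrt(-75 + 80)) = 18904/36985 + 22695/(-4 - sqrt(-75 + 80)/7) = 18904*(1/36985) + 22695/(-4 - sqrt(5)/7) = 18904/36985 + 22695/(-4 - sqrt(5)/7)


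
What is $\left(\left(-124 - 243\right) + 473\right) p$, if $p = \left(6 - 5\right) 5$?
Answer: $530$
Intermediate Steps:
$p = 5$ ($p = 1 \cdot 5 = 5$)
$\left(\left(-124 - 243\right) + 473\right) p = \left(\left(-124 - 243\right) + 473\right) 5 = \left(-367 + 473\right) 5 = 106 \cdot 5 = 530$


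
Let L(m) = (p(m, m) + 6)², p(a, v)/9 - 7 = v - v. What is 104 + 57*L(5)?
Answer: 271481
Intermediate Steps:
p(a, v) = 63 (p(a, v) = 63 + 9*(v - v) = 63 + 9*0 = 63 + 0 = 63)
L(m) = 4761 (L(m) = (63 + 6)² = 69² = 4761)
104 + 57*L(5) = 104 + 57*4761 = 104 + 271377 = 271481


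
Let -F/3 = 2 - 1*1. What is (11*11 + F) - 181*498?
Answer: -90020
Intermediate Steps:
F = -3 (F = -3*(2 - 1*1) = -3*(2 - 1) = -3*1 = -3)
(11*11 + F) - 181*498 = (11*11 - 3) - 181*498 = (121 - 3) - 90138 = 118 - 90138 = -90020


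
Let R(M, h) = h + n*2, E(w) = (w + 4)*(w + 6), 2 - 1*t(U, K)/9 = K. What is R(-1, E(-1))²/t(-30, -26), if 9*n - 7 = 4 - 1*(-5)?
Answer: 27889/20412 ≈ 1.3663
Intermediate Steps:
t(U, K) = 18 - 9*K
n = 16/9 (n = 7/9 + (4 - 1*(-5))/9 = 7/9 + (4 + 5)/9 = 7/9 + (⅑)*9 = 7/9 + 1 = 16/9 ≈ 1.7778)
E(w) = (4 + w)*(6 + w)
R(M, h) = 32/9 + h (R(M, h) = h + (16/9)*2 = h + 32/9 = 32/9 + h)
R(-1, E(-1))²/t(-30, -26) = (32/9 + (24 + (-1)² + 10*(-1)))²/(18 - 9*(-26)) = (32/9 + (24 + 1 - 10))²/(18 + 234) = (32/9 + 15)²/252 = (167/9)²*(1/252) = (27889/81)*(1/252) = 27889/20412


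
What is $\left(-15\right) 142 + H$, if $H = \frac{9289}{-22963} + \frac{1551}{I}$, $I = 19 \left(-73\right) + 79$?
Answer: $- \frac{21341200715}{10011868} \approx -2131.6$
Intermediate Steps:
$I = -1308$ ($I = -1387 + 79 = -1308$)
$H = - \frac{15921875}{10011868}$ ($H = \frac{9289}{-22963} + \frac{1551}{-1308} = 9289 \left(- \frac{1}{22963}\right) + 1551 \left(- \frac{1}{1308}\right) = - \frac{9289}{22963} - \frac{517}{436} = - \frac{15921875}{10011868} \approx -1.5903$)
$\left(-15\right) 142 + H = \left(-15\right) 142 - \frac{15921875}{10011868} = -2130 - \frac{15921875}{10011868} = - \frac{21341200715}{10011868}$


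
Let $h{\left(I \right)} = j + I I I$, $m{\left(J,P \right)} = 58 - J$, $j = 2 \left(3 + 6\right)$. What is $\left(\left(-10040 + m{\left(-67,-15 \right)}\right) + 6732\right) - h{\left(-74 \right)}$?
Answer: $402023$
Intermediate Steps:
$j = 18$ ($j = 2 \cdot 9 = 18$)
$h{\left(I \right)} = 18 + I^{3}$ ($h{\left(I \right)} = 18 + I I I = 18 + I^{2} I = 18 + I^{3}$)
$\left(\left(-10040 + m{\left(-67,-15 \right)}\right) + 6732\right) - h{\left(-74 \right)} = \left(\left(-10040 + \left(58 - -67\right)\right) + 6732\right) - \left(18 + \left(-74\right)^{3}\right) = \left(\left(-10040 + \left(58 + 67\right)\right) + 6732\right) - \left(18 - 405224\right) = \left(\left(-10040 + 125\right) + 6732\right) - -405206 = \left(-9915 + 6732\right) + 405206 = -3183 + 405206 = 402023$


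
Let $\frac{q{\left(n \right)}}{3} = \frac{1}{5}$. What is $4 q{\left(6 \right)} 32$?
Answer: $\frac{384}{5} \approx 76.8$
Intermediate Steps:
$q{\left(n \right)} = \frac{3}{5}$
$4 q{\left(6 \right)} 32 = 4 \cdot \frac{3}{5} \cdot 32 = \frac{12}{5} \cdot 32 = \frac{384}{5}$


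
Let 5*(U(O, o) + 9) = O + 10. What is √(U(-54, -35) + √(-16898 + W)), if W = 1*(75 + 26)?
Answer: √(-445 + 25*I*√16797)/5 ≈ 7.5173 + 8.6203*I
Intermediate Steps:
W = 101 (W = 1*101 = 101)
U(O, o) = -7 + O/5 (U(O, o) = -9 + (O + 10)/5 = -9 + (10 + O)/5 = -9 + (2 + O/5) = -7 + O/5)
√(U(-54, -35) + √(-16898 + W)) = √((-7 + (⅕)*(-54)) + √(-16898 + 101)) = √((-7 - 54/5) + √(-16797)) = √(-89/5 + I*√16797)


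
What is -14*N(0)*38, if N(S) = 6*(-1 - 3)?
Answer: 12768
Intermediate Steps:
N(S) = -24 (N(S) = 6*(-4) = -24)
-14*N(0)*38 = -14*(-24)*38 = 336*38 = 12768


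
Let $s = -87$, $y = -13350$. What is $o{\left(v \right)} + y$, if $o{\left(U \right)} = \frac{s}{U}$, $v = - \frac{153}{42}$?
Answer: $- \frac{226544}{17} \approx -13326.0$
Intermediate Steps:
$v = - \frac{51}{14}$ ($v = \left(-153\right) \frac{1}{42} = - \frac{51}{14} \approx -3.6429$)
$o{\left(U \right)} = - \frac{87}{U}$
$o{\left(v \right)} + y = - \frac{87}{- \frac{51}{14}} - 13350 = \left(-87\right) \left(- \frac{14}{51}\right) - 13350 = \frac{406}{17} - 13350 = - \frac{226544}{17}$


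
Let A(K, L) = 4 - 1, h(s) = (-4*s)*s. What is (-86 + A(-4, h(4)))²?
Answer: 6889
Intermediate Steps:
h(s) = -4*s²
A(K, L) = 3
(-86 + A(-4, h(4)))² = (-86 + 3)² = (-83)² = 6889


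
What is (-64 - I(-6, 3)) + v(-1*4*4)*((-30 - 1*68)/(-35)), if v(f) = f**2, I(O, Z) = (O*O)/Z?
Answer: 3204/5 ≈ 640.80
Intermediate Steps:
I(O, Z) = O**2/Z
(-64 - I(-6, 3)) + v(-1*4*4)*((-30 - 1*68)/(-35)) = (-64 - (-6)**2/3) + (-1*4*4)**2*((-30 - 1*68)/(-35)) = (-64 - 36/3) + (-4*4)**2*((-30 - 68)*(-1/35)) = (-64 - 1*12) + (-16)**2*(-98*(-1/35)) = (-64 - 12) + 256*(14/5) = -76 + 3584/5 = 3204/5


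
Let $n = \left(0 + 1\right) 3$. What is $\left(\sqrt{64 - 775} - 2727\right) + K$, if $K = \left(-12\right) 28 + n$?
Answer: $-3060 + 3 i \sqrt{79} \approx -3060.0 + 26.665 i$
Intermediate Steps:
$n = 3$ ($n = 1 \cdot 3 = 3$)
$K = -333$ ($K = \left(-12\right) 28 + 3 = -336 + 3 = -333$)
$\left(\sqrt{64 - 775} - 2727\right) + K = \left(\sqrt{64 - 775} - 2727\right) - 333 = \left(\sqrt{-711} - 2727\right) - 333 = \left(3 i \sqrt{79} - 2727\right) - 333 = \left(-2727 + 3 i \sqrt{79}\right) - 333 = -3060 + 3 i \sqrt{79}$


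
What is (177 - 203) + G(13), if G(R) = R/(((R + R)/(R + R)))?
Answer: -13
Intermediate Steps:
G(R) = R (G(R) = R/(((2*R)/((2*R)))) = R/(((2*R)*(1/(2*R)))) = R/1 = R*1 = R)
(177 - 203) + G(13) = (177 - 203) + 13 = -26 + 13 = -13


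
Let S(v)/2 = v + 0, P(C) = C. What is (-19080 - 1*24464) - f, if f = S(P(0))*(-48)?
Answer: -43544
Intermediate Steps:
S(v) = 2*v (S(v) = 2*(v + 0) = 2*v)
f = 0 (f = (2*0)*(-48) = 0*(-48) = 0)
(-19080 - 1*24464) - f = (-19080 - 1*24464) - 1*0 = (-19080 - 24464) + 0 = -43544 + 0 = -43544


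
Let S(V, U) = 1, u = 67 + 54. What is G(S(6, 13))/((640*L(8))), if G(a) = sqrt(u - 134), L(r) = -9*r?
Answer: -I*sqrt(13)/46080 ≈ -7.8246e-5*I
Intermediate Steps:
u = 121
G(a) = I*sqrt(13) (G(a) = sqrt(121 - 134) = sqrt(-13) = I*sqrt(13))
G(S(6, 13))/((640*L(8))) = (I*sqrt(13))/((640*(-9*8))) = (I*sqrt(13))/((640*(-72))) = (I*sqrt(13))/(-46080) = (I*sqrt(13))*(-1/46080) = -I*sqrt(13)/46080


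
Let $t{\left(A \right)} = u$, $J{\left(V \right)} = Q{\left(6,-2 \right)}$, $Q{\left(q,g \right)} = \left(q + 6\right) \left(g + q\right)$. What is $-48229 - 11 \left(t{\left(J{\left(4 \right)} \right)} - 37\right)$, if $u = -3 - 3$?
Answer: $-47756$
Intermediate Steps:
$Q{\left(q,g \right)} = \left(6 + q\right) \left(g + q\right)$
$J{\left(V \right)} = 48$ ($J{\left(V \right)} = 6^{2} + 6 \left(-2\right) + 6 \cdot 6 - 12 = 36 - 12 + 36 - 12 = 48$)
$u = -6$ ($u = -3 - 3 = -6$)
$t{\left(A \right)} = -6$
$-48229 - 11 \left(t{\left(J{\left(4 \right)} \right)} - 37\right) = -48229 - 11 \left(-6 - 37\right) = -48229 - -473 = -48229 + 473 = -47756$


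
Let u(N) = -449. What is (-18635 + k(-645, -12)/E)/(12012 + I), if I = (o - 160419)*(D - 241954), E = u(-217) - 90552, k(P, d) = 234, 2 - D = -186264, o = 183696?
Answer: 1695803869/117958914561564 ≈ 1.4376e-5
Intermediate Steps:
D = 186266 (D = 2 - 1*(-186264) = 2 + 186264 = 186266)
E = -91001 (E = -449 - 90552 = -91001)
I = -1296249576 (I = (183696 - 160419)*(186266 - 241954) = 23277*(-55688) = -1296249576)
(-18635 + k(-645, -12)/E)/(12012 + I) = (-18635 + 234/(-91001))/(12012 - 1296249576) = (-18635 + 234*(-1/91001))/(-1296237564) = (-18635 - 234/91001)*(-1/1296237564) = -1695803869/91001*(-1/1296237564) = 1695803869/117958914561564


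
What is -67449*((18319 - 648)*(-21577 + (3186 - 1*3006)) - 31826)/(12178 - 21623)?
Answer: -25505044328637/9445 ≈ -2.7004e+9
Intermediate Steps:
-67449*((18319 - 648)*(-21577 + (3186 - 1*3006)) - 31826)/(12178 - 21623) = -(2146631874/9445 - 1191891279*(-21577 + (3186 - 3006))/9445) = -(2146631874/9445 - 1191891279*(-21577 + 180)/9445) = -67449/((-9445/(17671*(-21397) - 31826))) = -67449/((-9445/(-378106387 - 31826))) = -67449/((-9445/(-378138213))) = -67449/((-9445*(-1/378138213))) = -67449/9445/378138213 = -67449*378138213/9445 = -25505044328637/9445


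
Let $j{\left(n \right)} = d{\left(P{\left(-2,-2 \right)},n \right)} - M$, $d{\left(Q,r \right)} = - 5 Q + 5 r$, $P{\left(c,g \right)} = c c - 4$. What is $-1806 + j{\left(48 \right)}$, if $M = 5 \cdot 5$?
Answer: $-1591$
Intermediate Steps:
$P{\left(c,g \right)} = -4 + c^{2}$ ($P{\left(c,g \right)} = c^{2} - 4 = -4 + c^{2}$)
$M = 25$
$j{\left(n \right)} = -25 + 5 n$ ($j{\left(n \right)} = \left(- 5 \left(-4 + \left(-2\right)^{2}\right) + 5 n\right) - 25 = \left(- 5 \left(-4 + 4\right) + 5 n\right) - 25 = \left(\left(-5\right) 0 + 5 n\right) - 25 = \left(0 + 5 n\right) - 25 = 5 n - 25 = -25 + 5 n$)
$-1806 + j{\left(48 \right)} = -1806 + \left(-25 + 5 \cdot 48\right) = -1806 + \left(-25 + 240\right) = -1806 + 215 = -1591$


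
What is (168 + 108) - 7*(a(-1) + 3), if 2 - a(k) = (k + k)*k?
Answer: 255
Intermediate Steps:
a(k) = 2 - 2*k² (a(k) = 2 - (k + k)*k = 2 - 2*k*k = 2 - 2*k²)
(168 + 108) - 7*(a(-1) + 3) = (168 + 108) - 7*((2 - 2*(-1)²) + 3) = 276 - 7*((2 - 2*1) + 3) = 276 - 7*((2 - 2) + 3) = 276 - 7*(0 + 3) = 276 - 7*3 = 276 - 21 = 255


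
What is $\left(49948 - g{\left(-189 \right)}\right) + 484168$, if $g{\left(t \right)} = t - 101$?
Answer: $534406$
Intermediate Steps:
$g{\left(t \right)} = -101 + t$ ($g{\left(t \right)} = t - 101 = -101 + t$)
$\left(49948 - g{\left(-189 \right)}\right) + 484168 = \left(49948 - \left(-101 - 189\right)\right) + 484168 = \left(49948 - -290\right) + 484168 = \left(49948 + 290\right) + 484168 = 50238 + 484168 = 534406$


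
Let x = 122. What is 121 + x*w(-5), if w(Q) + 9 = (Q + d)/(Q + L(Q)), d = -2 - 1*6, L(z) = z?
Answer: -4092/5 ≈ -818.40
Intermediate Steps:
d = -8 (d = -2 - 6 = -8)
w(Q) = -9 + (-8 + Q)/(2*Q) (w(Q) = -9 + (Q - 8)/(Q + Q) = -9 + (-8 + Q)/((2*Q)) = -9 + (-8 + Q)*(1/(2*Q)) = -9 + (-8 + Q)/(2*Q))
121 + x*w(-5) = 121 + 122*(-17/2 - 4/(-5)) = 121 + 122*(-17/2 - 4*(-⅕)) = 121 + 122*(-17/2 + ⅘) = 121 + 122*(-77/10) = 121 - 4697/5 = -4092/5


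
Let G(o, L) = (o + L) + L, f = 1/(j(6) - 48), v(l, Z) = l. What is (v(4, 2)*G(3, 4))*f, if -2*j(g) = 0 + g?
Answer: -44/51 ≈ -0.86275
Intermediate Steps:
j(g) = -g/2 (j(g) = -(0 + g)/2 = -g/2)
f = -1/51 (f = 1/(-½*6 - 48) = 1/(-3 - 48) = 1/(-51) = -1/51 ≈ -0.019608)
G(o, L) = o + 2*L (G(o, L) = (L + o) + L = o + 2*L)
(v(4, 2)*G(3, 4))*f = (4*(3 + 2*4))*(-1/51) = (4*(3 + 8))*(-1/51) = (4*11)*(-1/51) = 44*(-1/51) = -44/51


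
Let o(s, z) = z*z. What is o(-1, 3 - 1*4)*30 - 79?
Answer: -49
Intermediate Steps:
o(s, z) = z²
o(-1, 3 - 1*4)*30 - 79 = (3 - 1*4)²*30 - 79 = (3 - 4)²*30 - 79 = (-1)²*30 - 79 = 1*30 - 79 = 30 - 79 = -49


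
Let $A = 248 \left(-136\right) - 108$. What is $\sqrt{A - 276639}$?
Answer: $5 i \sqrt{12419} \approx 557.2 i$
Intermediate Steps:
$A = -33836$ ($A = -33728 - 108 = -33836$)
$\sqrt{A - 276639} = \sqrt{-33836 - 276639} = \sqrt{-310475} = 5 i \sqrt{12419}$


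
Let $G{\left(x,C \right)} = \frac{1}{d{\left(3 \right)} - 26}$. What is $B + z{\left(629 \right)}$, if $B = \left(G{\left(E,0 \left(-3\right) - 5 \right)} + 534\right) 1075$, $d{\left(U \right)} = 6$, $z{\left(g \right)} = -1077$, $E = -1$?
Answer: $\frac{2291677}{4} \approx 5.7292 \cdot 10^{5}$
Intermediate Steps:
$G{\left(x,C \right)} = - \frac{1}{20}$ ($G{\left(x,C \right)} = \frac{1}{6 - 26} = \frac{1}{-20} = - \frac{1}{20}$)
$B = \frac{2295985}{4}$ ($B = \left(- \frac{1}{20} + 534\right) 1075 = \frac{10679}{20} \cdot 1075 = \frac{2295985}{4} \approx 5.74 \cdot 10^{5}$)
$B + z{\left(629 \right)} = \frac{2295985}{4} - 1077 = \frac{2291677}{4}$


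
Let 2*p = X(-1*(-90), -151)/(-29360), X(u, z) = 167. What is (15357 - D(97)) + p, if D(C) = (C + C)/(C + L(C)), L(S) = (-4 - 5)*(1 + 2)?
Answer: 6311200943/411040 ≈ 15354.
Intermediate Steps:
L(S) = -27 (L(S) = -9*3 = -27)
D(C) = 2*C/(-27 + C) (D(C) = (C + C)/(C - 27) = (2*C)/(-27 + C) = 2*C/(-27 + C))
p = -167/58720 (p = (167/(-29360))/2 = (167*(-1/29360))/2 = (½)*(-167/29360) = -167/58720 ≈ -0.0028440)
(15357 - D(97)) + p = (15357 - 2*97/(-27 + 97)) - 167/58720 = (15357 - 2*97/70) - 167/58720 = (15357 - 1*97/35) - 167/58720 = (15357 - 97/35) - 167/58720 = 537398/35 - 167/58720 = 6311200943/411040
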